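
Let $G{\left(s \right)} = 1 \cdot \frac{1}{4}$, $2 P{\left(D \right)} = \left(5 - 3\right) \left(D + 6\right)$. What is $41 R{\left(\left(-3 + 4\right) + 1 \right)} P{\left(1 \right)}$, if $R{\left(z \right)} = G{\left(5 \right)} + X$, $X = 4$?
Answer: $\frac{4879}{4} \approx 1219.8$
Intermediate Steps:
$P{\left(D \right)} = 6 + D$ ($P{\left(D \right)} = \frac{\left(5 - 3\right) \left(D + 6\right)}{2} = \frac{2 \left(6 + D\right)}{2} = \frac{12 + 2 D}{2} = 6 + D$)
$G{\left(s \right)} = \frac{1}{4}$ ($G{\left(s \right)} = 1 \cdot \frac{1}{4} = \frac{1}{4}$)
$R{\left(z \right)} = \frac{17}{4}$ ($R{\left(z \right)} = \frac{1}{4} + 4 = \frac{17}{4}$)
$41 R{\left(\left(-3 + 4\right) + 1 \right)} P{\left(1 \right)} = 41 \cdot \frac{17}{4} \left(6 + 1\right) = \frac{697}{4} \cdot 7 = \frac{4879}{4}$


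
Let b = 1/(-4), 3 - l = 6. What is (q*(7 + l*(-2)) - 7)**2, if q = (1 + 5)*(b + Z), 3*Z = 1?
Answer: 1/4 ≈ 0.25000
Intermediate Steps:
l = -3 (l = 3 - 1*6 = 3 - 6 = -3)
b = -1/4 ≈ -0.25000
Z = 1/3 (Z = (1/3)*1 = 1/3 ≈ 0.33333)
q = 1/2 (q = (1 + 5)*(-1/4 + 1/3) = 6*(1/12) = 1/2 ≈ 0.50000)
(q*(7 + l*(-2)) - 7)**2 = ((7 - 3*(-2))/2 - 7)**2 = ((7 + 6)/2 - 7)**2 = ((1/2)*13 - 7)**2 = (13/2 - 7)**2 = (-1/2)**2 = 1/4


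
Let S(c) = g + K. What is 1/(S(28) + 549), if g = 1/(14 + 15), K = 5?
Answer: 29/16067 ≈ 0.0018049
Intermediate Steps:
g = 1/29 ≈ 0.034483
S(c) = 146/29 (S(c) = 1/29 + 5 = 146/29)
1/(S(28) + 549) = 1/(146/29 + 549) = 1/(16067/29) = 29/16067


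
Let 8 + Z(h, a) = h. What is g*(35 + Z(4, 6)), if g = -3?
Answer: -93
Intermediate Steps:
Z(h, a) = -8 + h
g*(35 + Z(4, 6)) = -3*(35 + (-8 + 4)) = -3*(35 - 4) = -3*31 = -93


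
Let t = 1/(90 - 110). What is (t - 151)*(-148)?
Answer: 111777/5 ≈ 22355.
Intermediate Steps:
t = -1/20 (t = 1/(-20) = -1/20 ≈ -0.050000)
(t - 151)*(-148) = (-1/20 - 151)*(-148) = -3021/20*(-148) = 111777/5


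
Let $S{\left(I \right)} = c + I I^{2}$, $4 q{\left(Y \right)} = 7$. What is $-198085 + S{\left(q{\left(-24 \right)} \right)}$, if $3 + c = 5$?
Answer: $- \frac{12676969}{64} \approx -1.9808 \cdot 10^{5}$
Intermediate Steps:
$c = 2$ ($c = -3 + 5 = 2$)
$q{\left(Y \right)} = \frac{7}{4}$ ($q{\left(Y \right)} = \frac{1}{4} \cdot 7 = \frac{7}{4}$)
$S{\left(I \right)} = 2 + I^{3}$ ($S{\left(I \right)} = 2 + I I^{2} = 2 + I^{3}$)
$-198085 + S{\left(q{\left(-24 \right)} \right)} = -198085 + \left(2 + \left(\frac{7}{4}\right)^{3}\right) = -198085 + \left(2 + \frac{343}{64}\right) = -198085 + \frac{471}{64} = - \frac{12676969}{64}$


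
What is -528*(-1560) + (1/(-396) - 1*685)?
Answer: 325906019/396 ≈ 8.2300e+5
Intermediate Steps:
-528*(-1560) + (1/(-396) - 1*685) = 823680 + (-1/396 - 685) = 823680 - 271261/396 = 325906019/396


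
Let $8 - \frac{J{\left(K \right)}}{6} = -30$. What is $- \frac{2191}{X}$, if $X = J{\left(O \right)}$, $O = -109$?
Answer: $- \frac{2191}{228} \approx -9.6096$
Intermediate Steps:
$J{\left(K \right)} = 228$ ($J{\left(K \right)} = 48 - -180 = 48 + 180 = 228$)
$X = 228$
$- \frac{2191}{X} = - \frac{2191}{228}$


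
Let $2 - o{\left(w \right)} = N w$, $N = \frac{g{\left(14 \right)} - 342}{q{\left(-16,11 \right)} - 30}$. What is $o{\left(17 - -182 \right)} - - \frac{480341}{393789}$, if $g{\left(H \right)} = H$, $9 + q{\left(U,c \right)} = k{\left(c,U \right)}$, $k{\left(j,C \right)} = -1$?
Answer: $- \frac{3206584856}{1968945} \approx -1628.6$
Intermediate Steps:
$q{\left(U,c \right)} = -10$ ($q{\left(U,c \right)} = -9 - 1 = -10$)
$N = \frac{41}{5}$ ($N = \frac{14 - 342}{-10 - 30} = - \frac{328}{-40} = \left(-328\right) \left(- \frac{1}{40}\right) = \frac{41}{5} \approx 8.2$)
$o{\left(w \right)} = 2 - \frac{41 w}{5}$
$o{\left(17 - -182 \right)} - - \frac{480341}{393789} = \left(2 - \frac{41 \left(17 - -182\right)}{5}\right) - - \frac{480341}{393789} = \left(2 - \frac{41 \left(17 + 182\right)}{5}\right) - \left(-480341\right) \frac{1}{393789} = \left(2 - \frac{8159}{5}\right) - - \frac{480341}{393789} = \left(2 - \frac{8159}{5}\right) + \frac{480341}{393789} = - \frac{8149}{5} + \frac{480341}{393789} = - \frac{3206584856}{1968945}$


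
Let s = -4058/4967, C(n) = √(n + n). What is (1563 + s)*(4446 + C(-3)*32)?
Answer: 34498127898/4967 + 248299616*I*√6/4967 ≈ 6.9455e+6 + 1.2245e+5*I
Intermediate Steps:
C(n) = √2*√n (C(n) = √(2*n) = √2*√n)
s = -4058/4967 (s = -4058*1/4967 = -4058/4967 ≈ -0.81699)
(1563 + s)*(4446 + C(-3)*32) = (1563 - 4058/4967)*(4446 + (√2*√(-3))*32) = 7759363*(4446 + (√2*(I*√3))*32)/4967 = 7759363*(4446 + (I*√6)*32)/4967 = 7759363*(4446 + 32*I*√6)/4967 = 34498127898/4967 + 248299616*I*√6/4967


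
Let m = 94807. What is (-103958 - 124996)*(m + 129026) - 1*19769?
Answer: -51247480451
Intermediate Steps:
(-103958 - 124996)*(m + 129026) - 1*19769 = (-103958 - 124996)*(94807 + 129026) - 1*19769 = -228954*223833 - 19769 = -51247460682 - 19769 = -51247480451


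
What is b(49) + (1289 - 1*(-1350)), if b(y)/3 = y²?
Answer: 9842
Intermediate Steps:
b(y) = 3*y²
b(49) + (1289 - 1*(-1350)) = 3*49² + (1289 - 1*(-1350)) = 3*2401 + (1289 + 1350) = 7203 + 2639 = 9842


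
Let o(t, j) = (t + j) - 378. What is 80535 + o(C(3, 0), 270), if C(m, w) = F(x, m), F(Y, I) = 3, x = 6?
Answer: 80430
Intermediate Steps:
C(m, w) = 3
o(t, j) = -378 + j + t (o(t, j) = (j + t) - 378 = -378 + j + t)
80535 + o(C(3, 0), 270) = 80535 + (-378 + 270 + 3) = 80535 - 105 = 80430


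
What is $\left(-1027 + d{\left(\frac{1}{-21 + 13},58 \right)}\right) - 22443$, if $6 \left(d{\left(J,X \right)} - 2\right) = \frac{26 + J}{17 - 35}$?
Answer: $- \frac{2252951}{96} \approx -23468.0$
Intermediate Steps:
$d{\left(J,X \right)} = \frac{95}{54} - \frac{J}{108}$ ($d{\left(J,X \right)} = 2 + \frac{\left(26 + J\right) \frac{1}{17 - 35}}{6} = 2 + \frac{\left(26 + J\right) \frac{1}{-18}}{6} = 2 + \frac{\left(26 + J\right) \left(- \frac{1}{18}\right)}{6} = 2 + \frac{- \frac{13}{9} - \frac{J}{18}}{6} = 2 - \left(\frac{13}{54} + \frac{J}{108}\right) = \frac{95}{54} - \frac{J}{108}$)
$\left(-1027 + d{\left(\frac{1}{-21 + 13},58 \right)}\right) - 22443 = \left(-1027 + \left(\frac{95}{54} - \frac{1}{108 \left(-21 + 13\right)}\right)\right) - 22443 = \left(-1027 + \left(\frac{95}{54} - \frac{1}{108 \left(-8\right)}\right)\right) - 22443 = \left(-1027 + \left(\frac{95}{54} - - \frac{1}{864}\right)\right) - 22443 = \left(-1027 + \left(\frac{95}{54} + \frac{1}{864}\right)\right) - 22443 = \left(-1027 + \frac{169}{96}\right) - 22443 = - \frac{98423}{96} - 22443 = - \frac{2252951}{96}$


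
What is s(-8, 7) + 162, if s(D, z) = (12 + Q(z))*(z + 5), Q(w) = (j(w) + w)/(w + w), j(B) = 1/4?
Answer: 4371/14 ≈ 312.21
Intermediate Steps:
j(B) = ¼
Q(w) = (¼ + w)/(2*w) (Q(w) = (¼ + w)/(w + w) = (¼ + w)/((2*w)) = (¼ + w)*(1/(2*w)) = (¼ + w)/(2*w))
s(D, z) = (5 + z)*(12 + (1 + 4*z)/(8*z)) (s(D, z) = (12 + (1 + 4*z)/(8*z))*(z + 5) = (12 + (1 + 4*z)/(8*z))*(5 + z) = (5 + z)*(12 + (1 + 4*z)/(8*z)))
s(-8, 7) + 162 = (⅛)*(5 + 100*7² + 501*7)/7 + 162 = (⅛)*(⅐)*(5 + 100*49 + 3507) + 162 = (⅛)*(⅐)*(5 + 4900 + 3507) + 162 = (⅛)*(⅐)*8412 + 162 = 2103/14 + 162 = 4371/14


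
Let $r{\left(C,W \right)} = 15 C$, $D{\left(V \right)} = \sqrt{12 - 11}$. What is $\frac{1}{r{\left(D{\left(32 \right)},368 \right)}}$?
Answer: $\frac{1}{15} \approx 0.066667$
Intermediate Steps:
$D{\left(V \right)} = 1$ ($D{\left(V \right)} = \sqrt{1} = 1$)
$\frac{1}{r{\left(D{\left(32 \right)},368 \right)}} = \frac{1}{15 \cdot 1} = \frac{1}{15}$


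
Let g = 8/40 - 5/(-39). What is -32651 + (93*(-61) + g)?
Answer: -7473116/195 ≈ -38324.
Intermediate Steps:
g = 64/195 (g = 8*(1/40) - 5*(-1/39) = ⅕ + 5/39 = 64/195 ≈ 0.32821)
-32651 + (93*(-61) + g) = -32651 + (93*(-61) + 64/195) = -32651 + (-5673 + 64/195) = -32651 - 1106171/195 = -7473116/195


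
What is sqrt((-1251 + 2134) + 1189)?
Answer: 2*sqrt(518) ≈ 45.519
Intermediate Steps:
sqrt((-1251 + 2134) + 1189) = sqrt(883 + 1189) = sqrt(2072) = 2*sqrt(518)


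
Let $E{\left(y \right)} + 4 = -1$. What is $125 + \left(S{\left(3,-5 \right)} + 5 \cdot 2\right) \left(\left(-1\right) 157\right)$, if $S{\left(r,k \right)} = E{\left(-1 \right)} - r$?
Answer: $-189$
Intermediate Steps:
$E{\left(y \right)} = -5$ ($E{\left(y \right)} = -4 - 1 = -5$)
$S{\left(r,k \right)} = -5 - r$
$125 + \left(S{\left(3,-5 \right)} + 5 \cdot 2\right) \left(\left(-1\right) 157\right) = 125 + \left(\left(-5 - 3\right) + 5 \cdot 2\right) \left(\left(-1\right) 157\right) = 125 + \left(\left(-5 - 3\right) + 10\right) \left(-157\right) = 125 + \left(-8 + 10\right) \left(-157\right) = 125 + 2 \left(-157\right) = 125 - 314 = -189$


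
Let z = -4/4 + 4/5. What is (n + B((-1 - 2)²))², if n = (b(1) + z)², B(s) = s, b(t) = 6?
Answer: 1136356/625 ≈ 1818.2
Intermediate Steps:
z = -⅕ (z = -4*¼ + 4*(⅕) = -1 + ⅘ = -⅕ ≈ -0.20000)
n = 841/25 (n = (6 - ⅕)² = (29/5)² = 841/25 ≈ 33.640)
(n + B((-1 - 2)²))² = (841/25 + (-1 - 2)²)² = (841/25 + (-3)²)² = (841/25 + 9)² = (1066/25)² = 1136356/625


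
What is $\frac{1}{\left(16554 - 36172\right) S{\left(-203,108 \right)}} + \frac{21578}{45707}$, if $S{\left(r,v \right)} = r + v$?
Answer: $\frac{40215180087}{85184592970} \approx 0.47209$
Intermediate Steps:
$\frac{1}{\left(16554 - 36172\right) S{\left(-203,108 \right)}} + \frac{21578}{45707} = \frac{1}{\left(16554 - 36172\right) \left(-203 + 108\right)} + \frac{21578}{45707} = \frac{1}{\left(-19618\right) \left(-95\right)} + 21578 \cdot \frac{1}{45707} = \left(- \frac{1}{19618}\right) \left(- \frac{1}{95}\right) + \frac{21578}{45707} = \frac{1}{1863710} + \frac{21578}{45707} = \frac{40215180087}{85184592970}$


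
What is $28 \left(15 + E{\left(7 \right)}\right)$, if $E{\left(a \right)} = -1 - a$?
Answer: $196$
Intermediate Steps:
$28 \left(15 + E{\left(7 \right)}\right) = 28 \left(15 - 8\right) = 28 \cdot 7 = 196$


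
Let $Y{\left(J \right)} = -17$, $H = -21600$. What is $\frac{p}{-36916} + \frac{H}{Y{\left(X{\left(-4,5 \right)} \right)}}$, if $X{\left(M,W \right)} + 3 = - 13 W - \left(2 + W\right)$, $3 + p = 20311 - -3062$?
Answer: $\frac{398494155}{313786} \approx 1270.0$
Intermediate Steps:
$p = 23370$ ($p = -3 + \left(20311 - -3062\right) = -3 + \left(20311 + 3062\right) = -3 + 23373 = 23370$)
$X{\left(M,W \right)} = -5 - 14 W$ ($X{\left(M,W \right)} = -3 - \left(2 + 14 W\right) = -5 - 14 W$)
$\frac{p}{-36916} + \frac{H}{Y{\left(X{\left(-4,5 \right)} \right)}} = \frac{23370}{-36916} - \frac{21600}{-17} = 23370 \left(- \frac{1}{36916}\right) - - \frac{21600}{17} = - \frac{11685}{18458} + \frac{21600}{17} = \frac{398494155}{313786}$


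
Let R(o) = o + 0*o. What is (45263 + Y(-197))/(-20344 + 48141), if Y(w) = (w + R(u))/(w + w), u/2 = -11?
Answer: 17833841/10952018 ≈ 1.6284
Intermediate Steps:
u = -22 (u = 2*(-11) = -22)
R(o) = o (R(o) = o + 0 = o)
Y(w) = (-22 + w)/(2*w) (Y(w) = (w - 22)/(w + w) = (-22 + w)/((2*w)) = (-22 + w)*(1/(2*w)) = (-22 + w)/(2*w))
(45263 + Y(-197))/(-20344 + 48141) = (45263 + (½)*(-22 - 197)/(-197))/(-20344 + 48141) = (45263 + (½)*(-1/197)*(-219))/27797 = (45263 + 219/394)*(1/27797) = (17833841/394)*(1/27797) = 17833841/10952018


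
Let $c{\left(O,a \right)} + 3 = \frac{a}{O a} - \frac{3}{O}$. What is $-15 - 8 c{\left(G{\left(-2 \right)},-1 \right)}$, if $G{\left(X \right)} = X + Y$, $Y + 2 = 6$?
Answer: $17$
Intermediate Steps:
$Y = 4$ ($Y = -2 + 6 = 4$)
$G{\left(X \right)} = 4 + X$ ($G{\left(X \right)} = X + 4 = 4 + X$)
$c{\left(O,a \right)} = -3 - \frac{2}{O}$ ($c{\left(O,a \right)} = -3 + \left(\frac{a}{O a} - \frac{3}{O}\right) = -3 + \left(a \frac{1}{O a} - \frac{3}{O}\right) = -3 + \left(\frac{1}{O} - \frac{3}{O}\right) = -3 - \frac{2}{O}$)
$-15 - 8 c{\left(G{\left(-2 \right)},-1 \right)} = -15 - 8 \left(-3 - \frac{2}{4 - 2}\right) = -15 - 8 \left(-3 - \frac{2}{2}\right) = -15 - 8 \left(-3 - 1\right) = -15 - -32 = -15 + 32 = 17$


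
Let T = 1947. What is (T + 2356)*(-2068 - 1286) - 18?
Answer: -14432280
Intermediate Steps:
(T + 2356)*(-2068 - 1286) - 18 = (1947 + 2356)*(-2068 - 1286) - 18 = 4303*(-3354) - 18 = -14432262 - 18 = -14432280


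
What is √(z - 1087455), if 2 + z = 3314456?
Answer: √2226999 ≈ 1492.3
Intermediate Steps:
z = 3314454 (z = -2 + 3314456 = 3314454)
√(z - 1087455) = √(3314454 - 1087455) = √2226999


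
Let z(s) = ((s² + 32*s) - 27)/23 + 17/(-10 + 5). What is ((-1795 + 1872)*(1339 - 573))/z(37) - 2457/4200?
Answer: 1355154037/2447800 ≈ 553.62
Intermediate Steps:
z(s) = -526/115 + s²/23 + 32*s/23 (z(s) = (-27 + s² + 32*s)*(1/23) + 17/(-5) = (-27/23 + s²/23 + 32*s/23) + 17*(-⅕) = (-27/23 + s²/23 + 32*s/23) - 17/5 = -526/115 + s²/23 + 32*s/23)
((-1795 + 1872)*(1339 - 573))/z(37) - 2457/4200 = ((-1795 + 1872)*(1339 - 573))/(-526/115 + (1/23)*37² + (32/23)*37) - 2457/4200 = (77*766)/(-526/115 + (1/23)*1369 + 1184/23) - 2457*1/4200 = 58982/(-526/115 + 1369/23 + 1184/23) - 117/200 = 58982/(12239/115) - 117/200 = 58982*(115/12239) - 117/200 = 6782930/12239 - 117/200 = 1355154037/2447800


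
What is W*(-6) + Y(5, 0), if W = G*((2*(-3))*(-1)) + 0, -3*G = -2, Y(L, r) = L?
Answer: -19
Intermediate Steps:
G = 2/3 (G = -1/3*(-2) = 2/3 ≈ 0.66667)
W = 4 (W = 2*((2*(-3))*(-1))/3 + 0 = 2*(-6*(-1))/3 + 0 = (2/3)*6 + 0 = 4 + 0 = 4)
W*(-6) + Y(5, 0) = 4*(-6) + 5 = -24 + 5 = -19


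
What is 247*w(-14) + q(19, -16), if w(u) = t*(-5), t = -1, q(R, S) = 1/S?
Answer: 19759/16 ≈ 1234.9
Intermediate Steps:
w(u) = 5 (w(u) = -1*(-5) = 5)
247*w(-14) + q(19, -16) = 247*5 + 1/(-16) = 1235 - 1/16 = 19759/16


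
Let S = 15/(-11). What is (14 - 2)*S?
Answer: -180/11 ≈ -16.364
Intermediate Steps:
S = -15/11 (S = 15*(-1/11) = -15/11 ≈ -1.3636)
(14 - 2)*S = (14 - 2)*(-15/11) = 12*(-15/11) = -180/11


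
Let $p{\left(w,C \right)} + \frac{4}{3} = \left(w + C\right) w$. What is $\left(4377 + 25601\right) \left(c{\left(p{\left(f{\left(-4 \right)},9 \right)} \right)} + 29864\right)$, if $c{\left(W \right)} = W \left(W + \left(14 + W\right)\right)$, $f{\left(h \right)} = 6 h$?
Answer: $\frac{78827750560}{9} \approx 8.7586 \cdot 10^{9}$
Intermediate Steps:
$p{\left(w,C \right)} = - \frac{4}{3} + w \left(C + w\right)$ ($p{\left(w,C \right)} = - \frac{4}{3} + \left(w + C\right) w = - \frac{4}{3} + \left(C + w\right) w = - \frac{4}{3} + w \left(C + w\right)$)
$c{\left(W \right)} = W \left(14 + 2 W\right)$
$\left(4377 + 25601\right) \left(c{\left(p{\left(f{\left(-4 \right)},9 \right)} \right)} + 29864\right) = \left(4377 + 25601\right) \left(2 \left(- \frac{4}{3} + \left(6 \left(-4\right)\right)^{2} + 9 \cdot 6 \left(-4\right)\right) \left(7 + \left(- \frac{4}{3} + \left(6 \left(-4\right)\right)^{2} + 9 \cdot 6 \left(-4\right)\right)\right) + 29864\right) = 29978 \left(2 \left(- \frac{4}{3} + \left(-24\right)^{2} + 9 \left(-24\right)\right) \left(7 + \left(- \frac{4}{3} + \left(-24\right)^{2} + 9 \left(-24\right)\right)\right) + 29864\right) = 29978 \left(2 \left(- \frac{4}{3} + 576 - 216\right) \left(7 - - \frac{1076}{3}\right) + 29864\right) = 29978 \left(2 \cdot \frac{1076}{3} \left(7 + \frac{1076}{3}\right) + 29864\right) = 29978 \left(2 \cdot \frac{1076}{3} \cdot \frac{1097}{3} + 29864\right) = 29978 \left(\frac{2360744}{9} + 29864\right) = 29978 \cdot \frac{2629520}{9} = \frac{78827750560}{9}$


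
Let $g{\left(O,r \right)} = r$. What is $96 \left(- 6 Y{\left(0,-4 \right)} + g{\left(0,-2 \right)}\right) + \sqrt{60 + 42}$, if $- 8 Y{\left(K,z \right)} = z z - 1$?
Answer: $888 + \sqrt{102} \approx 898.1$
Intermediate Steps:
$Y{\left(K,z \right)} = \frac{1}{8} - \frac{z^{2}}{8}$ ($Y{\left(K,z \right)} = - \frac{z z - 1}{8} = - \frac{z^{2} - 1}{8} = - \frac{-1 + z^{2}}{8} = \frac{1}{8} - \frac{z^{2}}{8}$)
$96 \left(- 6 Y{\left(0,-4 \right)} + g{\left(0,-2 \right)}\right) + \sqrt{60 + 42} = 96 \left(- 6 \left(\frac{1}{8} - \frac{\left(-4\right)^{2}}{8}\right) - 2\right) + \sqrt{60 + 42} = 96 \left(- 6 \left(\frac{1}{8} - 2\right) - 2\right) + \sqrt{102} = 96 \left(\left(-6\right) \left(- \frac{15}{8}\right) - 2\right) + \sqrt{102} = 96 \left(\frac{45}{4} - 2\right) + \sqrt{102} = 96 \cdot \frac{37}{4} + \sqrt{102} = 888 + \sqrt{102}$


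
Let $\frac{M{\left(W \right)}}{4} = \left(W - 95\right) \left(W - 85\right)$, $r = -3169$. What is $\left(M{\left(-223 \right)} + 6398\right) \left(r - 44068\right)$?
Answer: $-18808545238$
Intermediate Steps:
$M{\left(W \right)} = 4 \left(-95 + W\right) \left(-85 + W\right)$ ($M{\left(W \right)} = 4 \left(W - 95\right) \left(W - 85\right) = 4 \left(-95 + W\right) \left(-85 + W\right)$)
$\left(M{\left(-223 \right)} + 6398\right) \left(r - 44068\right) = \left(\left(32300 - -160560 + 4 \left(-223\right)^{2}\right) + 6398\right) \left(-3169 - 44068\right) = \left(\left(32300 + 160560 + 4 \cdot 49729\right) + 6398\right) \left(-47237\right) = \left(\left(32300 + 160560 + 198916\right) + 6398\right) \left(-47237\right) = \left(391776 + 6398\right) \left(-47237\right) = 398174 \left(-47237\right) = -18808545238$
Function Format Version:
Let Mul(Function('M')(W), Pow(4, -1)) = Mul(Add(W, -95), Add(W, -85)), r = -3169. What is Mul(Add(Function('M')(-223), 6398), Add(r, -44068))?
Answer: -18808545238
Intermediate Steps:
Function('M')(W) = Mul(4, Add(-95, W), Add(-85, W)) (Function('M')(W) = Mul(4, Mul(Add(W, -95), Add(W, -85))) = Mul(4, Mul(Add(-95, W), Add(-85, W))) = Mul(4, Add(-95, W), Add(-85, W)))
Mul(Add(Function('M')(-223), 6398), Add(r, -44068)) = Mul(Add(Add(32300, Mul(-720, -223), Mul(4, Pow(-223, 2))), 6398), Add(-3169, -44068)) = Mul(Add(Add(32300, 160560, Mul(4, 49729)), 6398), -47237) = Mul(Add(Add(32300, 160560, 198916), 6398), -47237) = Mul(Add(391776, 6398), -47237) = Mul(398174, -47237) = -18808545238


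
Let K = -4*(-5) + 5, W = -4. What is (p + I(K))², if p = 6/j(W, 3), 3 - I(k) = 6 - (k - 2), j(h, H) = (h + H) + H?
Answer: 529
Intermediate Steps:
K = 25 (K = 20 + 5 = 25)
j(h, H) = h + 2*H (j(h, H) = (H + h) + H = h + 2*H)
I(k) = -5 + k (I(k) = 3 - (6 - (k - 2)) = 3 - (6 - (-2 + k)) = 3 - (6 + (2 - k)) = 3 - (8 - k) = 3 + (-8 + k) = -5 + k)
p = 3 (p = 6/(-4 + 2*3) = 6/(-4 + 6) = 6/2 = 6*(½) = 3)
(p + I(K))² = (3 + (-5 + 25))² = (3 + 20)² = 23² = 529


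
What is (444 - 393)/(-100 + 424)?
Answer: 17/108 ≈ 0.15741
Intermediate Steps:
(444 - 393)/(-100 + 424) = 51/324 = 51*(1/324) = 17/108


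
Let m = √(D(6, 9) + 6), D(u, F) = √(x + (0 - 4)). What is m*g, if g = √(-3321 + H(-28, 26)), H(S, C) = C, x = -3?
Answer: I*√3295*√(6 + I*√7) ≈ -30.305 + 143.83*I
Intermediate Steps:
D(u, F) = I*√7 (D(u, F) = √(-3 + (0 - 4)) = √(-3 - 4) = √(-7) = I*√7)
g = I*√3295 (g = √(-3321 + 26) = √(-3295) = I*√3295 ≈ 57.402*I)
m = √(6 + I*√7) (m = √(I*√7 + 6) = √(6 + I*√7) ≈ 2.5057 + 0.52794*I)
m*g = √(6 + I*√7)*(I*√3295) = I*√3295*√(6 + I*√7)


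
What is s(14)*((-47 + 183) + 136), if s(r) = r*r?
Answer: 53312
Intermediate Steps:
s(r) = r**2
s(14)*((-47 + 183) + 136) = 14**2*((-47 + 183) + 136) = 196*(136 + 136) = 196*272 = 53312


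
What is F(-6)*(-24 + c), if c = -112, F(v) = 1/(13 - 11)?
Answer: -68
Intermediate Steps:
F(v) = ½ (F(v) = 1/2 = ½)
F(-6)*(-24 + c) = (-24 - 112)/2 = (½)*(-136) = -68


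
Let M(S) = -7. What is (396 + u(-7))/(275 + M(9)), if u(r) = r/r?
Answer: 397/268 ≈ 1.4813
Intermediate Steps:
u(r) = 1
(396 + u(-7))/(275 + M(9)) = (396 + 1)/(275 - 7) = 397/268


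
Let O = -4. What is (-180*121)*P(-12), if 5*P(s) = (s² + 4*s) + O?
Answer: -400752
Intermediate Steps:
P(s) = -⅘ + s²/5 + 4*s/5 (P(s) = ((s² + 4*s) - 4)/5 = (-4 + s² + 4*s)/5 = -⅘ + s²/5 + 4*s/5)
(-180*121)*P(-12) = (-180*121)*(-⅘ + (⅕)*(-12)² + (⅘)*(-12)) = -21780*(-⅘ + (⅕)*144 - 48/5) = -21780*(-⅘ + 144/5 - 48/5) = -21780*92/5 = -400752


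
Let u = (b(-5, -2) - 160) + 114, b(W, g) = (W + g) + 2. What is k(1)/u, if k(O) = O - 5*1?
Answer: 4/51 ≈ 0.078431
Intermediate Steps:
b(W, g) = 2 + W + g
u = -51 (u = ((2 - 5 - 2) - 160) + 114 = (-5 - 160) + 114 = -165 + 114 = -51)
k(O) = -5 + O (k(O) = O - 5 = -5 + O)
k(1)/u = (-5 + 1)/(-51) = -4*(-1/51) = 4/51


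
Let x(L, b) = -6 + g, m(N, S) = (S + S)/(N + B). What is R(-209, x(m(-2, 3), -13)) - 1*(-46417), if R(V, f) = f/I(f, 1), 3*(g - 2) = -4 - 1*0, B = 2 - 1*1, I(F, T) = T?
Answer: 139235/3 ≈ 46412.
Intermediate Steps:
B = 1 (B = 2 - 1 = 1)
g = 2/3 (g = 2 + (-4 - 1*0)/3 = 2 + (-4 + 0)/3 = 2 + (1/3)*(-4) = 2 - 4/3 = 2/3 ≈ 0.66667)
m(N, S) = 2*S/(1 + N) (m(N, S) = (S + S)/(N + 1) = (2*S)/(1 + N) = 2*S/(1 + N))
x(L, b) = -16/3 (x(L, b) = -6 + 2/3 = -16/3)
R(V, f) = f (R(V, f) = f/1 = f*1 = f)
R(-209, x(m(-2, 3), -13)) - 1*(-46417) = -16/3 - 1*(-46417) = -16/3 + 46417 = 139235/3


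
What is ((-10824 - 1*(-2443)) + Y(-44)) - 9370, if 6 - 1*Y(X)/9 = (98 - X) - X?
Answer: -19371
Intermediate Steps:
Y(X) = -828 + 18*X (Y(X) = 54 - 9*((98 - X) - X) = 54 - 9*(98 - 2*X) = 54 + (-882 + 18*X) = -828 + 18*X)
((-10824 - 1*(-2443)) + Y(-44)) - 9370 = ((-10824 - 1*(-2443)) + (-828 + 18*(-44))) - 9370 = ((-10824 + 2443) + (-828 - 792)) - 9370 = (-8381 - 1620) - 9370 = -10001 - 9370 = -19371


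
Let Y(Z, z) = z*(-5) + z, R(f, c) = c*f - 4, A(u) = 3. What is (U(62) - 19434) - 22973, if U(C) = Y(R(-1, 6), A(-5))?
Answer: -42419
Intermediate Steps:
R(f, c) = -4 + c*f
Y(Z, z) = -4*z (Y(Z, z) = -5*z + z = -4*z)
U(C) = -12 (U(C) = -4*3 = -12)
(U(62) - 19434) - 22973 = (-12 - 19434) - 22973 = -19446 - 22973 = -42419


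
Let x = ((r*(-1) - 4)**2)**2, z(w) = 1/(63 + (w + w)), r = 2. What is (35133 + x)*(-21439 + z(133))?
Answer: -256949401470/329 ≈ -7.8100e+8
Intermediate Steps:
z(w) = 1/(63 + 2*w)
x = 1296 (x = ((2*(-1) - 4)**2)**2 = ((-2 - 4)**2)**2 = ((-6)**2)**2 = 36**2 = 1296)
(35133 + x)*(-21439 + z(133)) = (35133 + 1296)*(-21439 + 1/(63 + 2*133)) = 36429*(-21439 + 1/(63 + 266)) = 36429*(-21439 + 1/329) = 36429*(-7053430/329) = -256949401470/329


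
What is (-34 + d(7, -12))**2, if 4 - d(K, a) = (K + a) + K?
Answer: 1024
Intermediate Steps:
d(K, a) = 4 - a - 2*K (d(K, a) = 4 - ((K + a) + K) = 4 - (a + 2*K) = 4 + (-a - 2*K) = 4 - a - 2*K)
(-34 + d(7, -12))**2 = (-34 + (4 - 1*(-12) - 2*7))**2 = (-34 + (4 + 12 - 14))**2 = (-34 + 2)**2 = (-32)**2 = 1024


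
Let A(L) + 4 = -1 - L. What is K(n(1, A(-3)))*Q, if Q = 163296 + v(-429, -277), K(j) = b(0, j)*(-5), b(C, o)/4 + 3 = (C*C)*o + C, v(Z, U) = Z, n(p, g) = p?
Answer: 9772020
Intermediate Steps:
A(L) = -5 - L (A(L) = -4 + (-1 - L) = -5 - L)
b(C, o) = -12 + 4*C + 4*o*C² (b(C, o) = -12 + 4*((C*C)*o + C) = -12 + 4*(C²*o + C) = -12 + 4*(o*C² + C) = -12 + 4*(C + o*C²) = -12 + (4*C + 4*o*C²) = -12 + 4*C + 4*o*C²)
K(j) = 60 (K(j) = (-12 + 4*0 + 4*j*0²)*(-5) = (-12 + 0 + 4*j*0)*(-5) = (-12 + 0 + 0)*(-5) = -12*(-5) = 60)
Q = 162867 (Q = 163296 - 429 = 162867)
K(n(1, A(-3)))*Q = 60*162867 = 9772020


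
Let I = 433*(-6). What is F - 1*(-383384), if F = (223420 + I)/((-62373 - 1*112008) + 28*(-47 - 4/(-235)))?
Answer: 15829368550102/41288683 ≈ 3.8338e+5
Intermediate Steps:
I = -2598
F = -51893170/41288683 (F = (223420 - 2598)/((-62373 - 1*112008) + 28*(-47 - 4/(-235))) = 220822/((-62373 - 112008) + 28*(-47 - 4*(-1/235))) = 220822/(-174381 + 28*(-47 + 4/235)) = 220822/(-174381 + 28*(-11041/235)) = 220822/(-174381 - 309148/235) = 220822/(-41288683/235) = 220822*(-235/41288683) = -51893170/41288683 ≈ -1.2568)
F - 1*(-383384) = -51893170/41288683 - 1*(-383384) = -51893170/41288683 + 383384 = 15829368550102/41288683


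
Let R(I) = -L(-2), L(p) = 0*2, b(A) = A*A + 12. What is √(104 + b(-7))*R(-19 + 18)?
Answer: 0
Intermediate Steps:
b(A) = 12 + A² (b(A) = A² + 12 = 12 + A²)
L(p) = 0
R(I) = 0 (R(I) = -1*0 = 0)
√(104 + b(-7))*R(-19 + 18) = √(104 + (12 + (-7)²))*0 = √(104 + (12 + 49))*0 = √(104 + 61)*0 = √165*0 = 0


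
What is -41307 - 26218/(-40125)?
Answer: -1657417157/40125 ≈ -41306.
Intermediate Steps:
-41307 - 26218/(-40125) = -41307 - 26218*(-1)/40125 = -41307 - 1*(-26218/40125) = -41307 + 26218/40125 = -1657417157/40125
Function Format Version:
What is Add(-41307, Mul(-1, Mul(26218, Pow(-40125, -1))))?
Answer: Rational(-1657417157, 40125) ≈ -41306.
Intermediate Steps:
Add(-41307, Mul(-1, Mul(26218, Pow(-40125, -1)))) = Add(-41307, Mul(-1, Mul(26218, Rational(-1, 40125)))) = Add(-41307, Mul(-1, Rational(-26218, 40125))) = Add(-41307, Rational(26218, 40125)) = Rational(-1657417157, 40125)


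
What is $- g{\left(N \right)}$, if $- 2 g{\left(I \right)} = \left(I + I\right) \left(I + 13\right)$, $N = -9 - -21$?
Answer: $300$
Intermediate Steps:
$N = 12$ ($N = -9 + 21 = 12$)
$g{\left(I \right)} = - I \left(13 + I\right)$ ($g{\left(I \right)} = - \frac{\left(I + I\right) \left(I + 13\right)}{2} = - \frac{2 I \left(13 + I\right)}{2} = - I \left(13 + I\right)$)
$- g{\left(N \right)} = - \left(-1\right) 12 \left(13 + 12\right) = - \left(-1\right) 12 \cdot 25 = \left(-1\right) \left(-300\right) = 300$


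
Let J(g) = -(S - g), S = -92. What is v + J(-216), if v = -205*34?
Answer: -7094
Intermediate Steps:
v = -6970
J(g) = 92 + g (J(g) = -(-92 - g) = 92 + g)
v + J(-216) = -6970 + (92 - 216) = -6970 - 124 = -7094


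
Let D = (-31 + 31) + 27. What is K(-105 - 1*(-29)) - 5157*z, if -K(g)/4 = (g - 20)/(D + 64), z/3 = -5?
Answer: 7039689/91 ≈ 77359.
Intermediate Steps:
z = -15 (z = 3*(-5) = -15)
D = 27 (D = 0 + 27 = 27)
K(g) = 80/91 - 4*g/91 (K(g) = -4*(g - 20)/(27 + 64) = -4*(-20 + g)/91 = -4*(-20/91 + g/91) = 80/91 - 4*g/91)
K(-105 - 1*(-29)) - 5157*z = (80/91 - 4*(-105 - 1*(-29))/91) - 5157*(-15) = (80/91 - 4*(-105 + 29)/91) + 77355 = (80/91 - 4/91*(-76)) + 77355 = (80/91 + 304/91) + 77355 = 384/91 + 77355 = 7039689/91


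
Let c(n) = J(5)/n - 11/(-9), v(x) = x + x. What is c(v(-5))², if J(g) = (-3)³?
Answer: 124609/8100 ≈ 15.384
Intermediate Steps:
J(g) = -27
v(x) = 2*x
c(n) = 11/9 - 27/n (c(n) = -27/n - 11/(-9) = -27/n - 11*(-⅑) = -27/n + 11/9 = 11/9 - 27/n)
c(v(-5))² = (11/9 - 27/(2*(-5)))² = (11/9 - 27/(-10))² = (11/9 - 27*(-⅒))² = (11/9 + 27/10)² = (353/90)² = 124609/8100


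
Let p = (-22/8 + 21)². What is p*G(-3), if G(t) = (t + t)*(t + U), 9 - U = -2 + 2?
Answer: -47961/4 ≈ -11990.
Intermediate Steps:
U = 9 (U = 9 - (-2 + 2) = 9 - 1*0 = 9 + 0 = 9)
G(t) = 2*t*(9 + t) (G(t) = (t + t)*(t + 9) = (2*t)*(9 + t) = 2*t*(9 + t))
p = 5329/16 (p = (-22*⅛ + 21)² = (-11/4 + 21)² = (73/4)² = 5329/16 ≈ 333.06)
p*G(-3) = 5329*(2*(-3)*(9 - 3))/16 = 5329*(2*(-3)*6)/16 = (5329/16)*(-36) = -47961/4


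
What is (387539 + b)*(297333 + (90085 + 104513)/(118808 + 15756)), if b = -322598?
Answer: 1299161343208905/67282 ≈ 1.9309e+10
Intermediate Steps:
(387539 + b)*(297333 + (90085 + 104513)/(118808 + 15756)) = (387539 - 322598)*(297333 + (90085 + 104513)/(118808 + 15756)) = 64941*(297333 + 194598/134564) = 64941*(297333 + 194598*(1/134564)) = 64941*(297333 + 97299/67282) = 64941*(20005256205/67282) = 1299161343208905/67282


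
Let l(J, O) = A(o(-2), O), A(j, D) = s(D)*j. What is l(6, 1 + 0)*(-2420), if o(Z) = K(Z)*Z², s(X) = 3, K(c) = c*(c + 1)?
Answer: -58080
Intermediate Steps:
K(c) = c*(1 + c)
o(Z) = Z³*(1 + Z) (o(Z) = (Z*(1 + Z))*Z² = Z³*(1 + Z))
A(j, D) = 3*j
l(J, O) = 24 (l(J, O) = 3*((-2)³*(1 - 2)) = 3*(-8*(-1)) = 3*8 = 24)
l(6, 1 + 0)*(-2420) = 24*(-2420) = -58080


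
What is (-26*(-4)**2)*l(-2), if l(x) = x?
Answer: 832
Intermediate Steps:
(-26*(-4)**2)*l(-2) = -26*(-4)**2*(-2) = -26*16*(-2) = -416*(-2) = 832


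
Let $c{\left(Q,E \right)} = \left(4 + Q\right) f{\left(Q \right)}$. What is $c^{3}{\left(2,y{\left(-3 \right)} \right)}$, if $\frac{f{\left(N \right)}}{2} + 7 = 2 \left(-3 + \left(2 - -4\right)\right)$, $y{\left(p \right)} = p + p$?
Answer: $-1728$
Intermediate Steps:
$y{\left(p \right)} = 2 p$
$f{\left(N \right)} = -2$ ($f{\left(N \right)} = -14 + 2 \cdot 2 \left(-3 + \left(2 - -4\right)\right) = -14 + 2 \cdot 2 \left(-3 + \left(2 + 4\right)\right) = -14 + 2 \cdot 2 \left(-3 + 6\right) = -14 + 2 \cdot 2 \cdot 3 = -14 + 2 \cdot 6 = -14 + 12 = -2$)
$c{\left(Q,E \right)} = -8 - 2 Q$ ($c{\left(Q,E \right)} = \left(4 + Q\right) \left(-2\right) = -8 - 2 Q$)
$c^{3}{\left(2,y{\left(-3 \right)} \right)} = \left(-8 - 4\right)^{3} = \left(-12\right)^{3} = -1728$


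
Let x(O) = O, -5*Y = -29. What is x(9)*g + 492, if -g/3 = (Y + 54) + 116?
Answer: -21273/5 ≈ -4254.6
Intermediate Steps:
Y = 29/5 (Y = -1/5*(-29) = 29/5 ≈ 5.8000)
g = -2637/5 (g = -3*((29/5 + 54) + 116) = -3*(299/5 + 116) = -3*879/5 = -2637/5 ≈ -527.40)
x(9)*g + 492 = 9*(-2637/5) + 492 = -23733/5 + 492 = -21273/5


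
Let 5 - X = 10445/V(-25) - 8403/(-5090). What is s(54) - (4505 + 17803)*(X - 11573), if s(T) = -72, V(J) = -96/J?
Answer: 6490251299791/20360 ≈ 3.1877e+8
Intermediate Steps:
X = -663744869/244320 (X = 5 - (10445/((-96/(-25))) - 8403/(-5090)) = 5 - (10445/((-96*(-1/25))) - 8403*(-1/5090)) = 5 - (10445/(96/25) + 8403/5090) = 5 - (10445*(25/96) + 8403/5090) = 5 - (261125/96 + 8403/5090) = 5 - 1*664966469/244320 = 5 - 664966469/244320 = -663744869/244320 ≈ -2716.7)
s(54) - (4505 + 17803)*(X - 11573) = -72 - (4505 + 17803)*(-663744869/244320 - 11573) = -72 - 22308*(-3491260229)/244320 = -72 - 1*(-6490252765711/20360) = -72 + 6490252765711/20360 = 6490251299791/20360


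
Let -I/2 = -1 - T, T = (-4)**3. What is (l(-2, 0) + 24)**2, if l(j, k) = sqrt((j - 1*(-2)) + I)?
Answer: 450 + 144*I*sqrt(14) ≈ 450.0 + 538.8*I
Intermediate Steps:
T = -64
I = -126 (I = -2*(-1 - 1*(-64)) = -2*(-1 + 64) = -2*63 = -126)
l(j, k) = sqrt(-124 + j) (l(j, k) = sqrt((j - 1*(-2)) - 126) = sqrt((j + 2) - 126) = sqrt((2 + j) - 126) = sqrt(-124 + j))
(l(-2, 0) + 24)**2 = (sqrt(-124 - 2) + 24)**2 = (sqrt(-126) + 24)**2 = (3*I*sqrt(14) + 24)**2 = (24 + 3*I*sqrt(14))**2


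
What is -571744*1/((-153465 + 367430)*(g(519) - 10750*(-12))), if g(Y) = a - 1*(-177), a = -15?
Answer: -285872/13818073665 ≈ -2.0688e-5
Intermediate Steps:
g(Y) = 162 (g(Y) = -15 - 1*(-177) = -15 + 177 = 162)
-571744*1/((-153465 + 367430)*(g(519) - 10750*(-12))) = -571744*1/((-153465 + 367430)*(162 - 10750*(-12))) = -571744*1/(213965*(162 + 129000)) = -571744/(213965*129162) = -571744/27636147330 = -571744*1/27636147330 = -285872/13818073665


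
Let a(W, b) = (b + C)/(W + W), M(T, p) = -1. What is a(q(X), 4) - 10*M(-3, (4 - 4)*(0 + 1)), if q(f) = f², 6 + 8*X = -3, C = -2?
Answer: 874/81 ≈ 10.790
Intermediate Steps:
X = -9/8 (X = -¾ + (⅛)*(-3) = -¾ - 3/8 = -9/8 ≈ -1.1250)
a(W, b) = (-2 + b)/(2*W) (a(W, b) = (b - 2)/(W + W) = (-2 + b)/((2*W)) = (-2 + b)*(1/(2*W)) = (-2 + b)/(2*W))
a(q(X), 4) - 10*M(-3, (4 - 4)*(0 + 1)) = (-2 + 4)/(2*((-9/8)²)) - 10*(-1) = (½)*2/(81/64) + 10 = (½)*(64/81)*2 + 10 = 64/81 + 10 = 874/81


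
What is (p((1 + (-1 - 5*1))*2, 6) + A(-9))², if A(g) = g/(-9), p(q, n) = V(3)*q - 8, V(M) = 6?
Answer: 4489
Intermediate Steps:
p(q, n) = -8 + 6*q (p(q, n) = 6*q - 8 = -8 + 6*q)
A(g) = -g/9 (A(g) = g*(-⅑) = -g/9)
(p((1 + (-1 - 5*1))*2, 6) + A(-9))² = ((-8 + 6*((1 + (-1 - 5*1))*2)) - ⅑*(-9))² = ((-8 + 6*((1 + (-1 - 5))*2)) + 1)² = ((-8 + 6*((1 - 6)*2)) + 1)² = ((-8 + 6*(-5*2)) + 1)² = ((-8 + 6*(-10)) + 1)² = ((-8 - 60) + 1)² = (-68 + 1)² = (-67)² = 4489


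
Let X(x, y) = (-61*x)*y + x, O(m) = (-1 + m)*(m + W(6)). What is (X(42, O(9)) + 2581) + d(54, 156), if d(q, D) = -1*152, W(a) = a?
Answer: -304969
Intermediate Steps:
d(q, D) = -152
O(m) = (-1 + m)*(6 + m) (O(m) = (-1 + m)*(m + 6) = (-1 + m)*(6 + m))
X(x, y) = x - 61*x*y (X(x, y) = -61*x*y + x = x - 61*x*y)
(X(42, O(9)) + 2581) + d(54, 156) = (42*(1 - 61*(-6 + 9**2 + 5*9)) + 2581) - 152 = (42*(1 - 61*(-6 + 81 + 45)) + 2581) - 152 = (42*(1 - 61*120) + 2581) - 152 = (42*(1 - 7320) + 2581) - 152 = (42*(-7319) + 2581) - 152 = (-307398 + 2581) - 152 = -304817 - 152 = -304969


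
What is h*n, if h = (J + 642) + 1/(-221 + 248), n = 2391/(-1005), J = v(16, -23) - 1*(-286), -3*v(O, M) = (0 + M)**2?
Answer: -16175912/9045 ≈ -1788.4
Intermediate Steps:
v(O, M) = -M**2/3 (v(O, M) = -(0 + M)**2/3 = -M**2/3)
J = 329/3 (J = -1/3*(-23)**2 - 1*(-286) = -1/3*529 + 286 = -529/3 + 286 = 329/3 ≈ 109.67)
n = -797/335 (n = 2391*(-1/1005) = -797/335 ≈ -2.3791)
h = 20296/27 (h = (329/3 + 642) + 1/(-221 + 248) = 2255/3 + 1/27 = 20296/27 ≈ 751.70)
h*n = (20296/27)*(-797/335) = -16175912/9045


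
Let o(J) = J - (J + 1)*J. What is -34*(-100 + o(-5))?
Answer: 4250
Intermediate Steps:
o(J) = J - J*(1 + J) (o(J) = J - (1 + J)*J = J - J*(1 + J))
-34*(-100 + o(-5)) = -34*(-100 - 1*(-5)²) = -34*(-100 - 1*25) = -34*(-100 - 25) = -34*(-125) = 4250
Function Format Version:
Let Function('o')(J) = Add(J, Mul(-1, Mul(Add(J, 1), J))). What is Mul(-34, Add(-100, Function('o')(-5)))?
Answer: 4250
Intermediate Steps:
Function('o')(J) = Add(J, Mul(-1, J, Add(1, J))) (Function('o')(J) = Add(J, Mul(-1, Mul(Add(1, J), J))) = Add(J, Mul(-1, Mul(J, Add(1, J)))) = Add(J, Mul(-1, J, Add(1, J))))
Mul(-34, Add(-100, Function('o')(-5))) = Mul(-34, Add(-100, Mul(-1, Pow(-5, 2)))) = Mul(-34, Add(-100, Mul(-1, 25))) = Mul(-34, Add(-100, -25)) = Mul(-34, -125) = 4250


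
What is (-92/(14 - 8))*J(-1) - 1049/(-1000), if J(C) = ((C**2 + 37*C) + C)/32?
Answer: 112669/6000 ≈ 18.778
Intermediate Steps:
J(C) = C**2/32 + 19*C/16 (J(C) = (C**2 + 38*C)*(1/32) = C**2/32 + 19*C/16)
(-92/(14 - 8))*J(-1) - 1049/(-1000) = (-92/(14 - 8))*((1/32)*(-1)*(38 - 1)) - 1049/(-1000) = (-92/6)*((1/32)*(-1)*37) - 1049*(-1/1000) = -92*1/6*(-37/32) + 1049/1000 = -46/3*(-37/32) + 1049/1000 = 851/48 + 1049/1000 = 112669/6000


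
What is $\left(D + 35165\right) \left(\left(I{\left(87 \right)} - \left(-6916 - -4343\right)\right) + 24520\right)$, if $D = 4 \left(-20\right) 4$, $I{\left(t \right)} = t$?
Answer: $947087100$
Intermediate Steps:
$D = -320$ ($D = \left(-80\right) 4 = -320$)
$\left(D + 35165\right) \left(\left(I{\left(87 \right)} - \left(-6916 - -4343\right)\right) + 24520\right) = \left(-320 + 35165\right) \left(\left(87 - \left(-6916 - -4343\right)\right) + 24520\right) = 34845 \left(\left(87 - \left(-6916 + 4343\right)\right) + 24520\right) = 34845 \left(\left(87 - -2573\right) + 24520\right) = 34845 \left(\left(87 + 2573\right) + 24520\right) = 34845 \left(2660 + 24520\right) = 34845 \cdot 27180 = 947087100$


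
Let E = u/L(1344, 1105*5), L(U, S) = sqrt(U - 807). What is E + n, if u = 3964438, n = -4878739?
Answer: -4878739 + 3964438*sqrt(537)/537 ≈ -4.7077e+6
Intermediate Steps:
L(U, S) = sqrt(-807 + U)
E = 3964438*sqrt(537)/537 (E = 3964438/(sqrt(-807 + 1344)) = 3964438/(sqrt(537)) = 3964438*(sqrt(537)/537) = 3964438*sqrt(537)/537 ≈ 1.7108e+5)
E + n = 3964438*sqrt(537)/537 - 4878739 = -4878739 + 3964438*sqrt(537)/537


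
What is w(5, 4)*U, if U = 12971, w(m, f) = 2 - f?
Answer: -25942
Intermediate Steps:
w(5, 4)*U = (2 - 1*4)*12971 = (2 - 4)*12971 = -2*12971 = -25942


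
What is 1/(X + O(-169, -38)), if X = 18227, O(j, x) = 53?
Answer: 1/18280 ≈ 5.4705e-5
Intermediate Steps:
1/(X + O(-169, -38)) = 1/(18227 + 53) = 1/18280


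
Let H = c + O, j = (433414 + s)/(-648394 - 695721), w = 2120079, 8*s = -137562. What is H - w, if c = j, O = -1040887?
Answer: -3398961785047/1075292 ≈ -3.1610e+6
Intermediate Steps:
s = -68781/4 (s = (1/8)*(-137562) = -68781/4 ≈ -17195.)
j = -332975/1075292 (j = (433414 - 68781/4)/(-648394 - 695721) = (1664875/4)/(-1344115) = (1664875/4)*(-1/1344115) = -332975/1075292 ≈ -0.30966)
c = -332975/1075292 ≈ -0.30966
H = -1119257796979/1075292 (H = -332975/1075292 - 1040887 = -1119257796979/1075292 ≈ -1.0409e+6)
H - w = -1119257796979/1075292 - 1*2120079 = -1119257796979/1075292 - 2120079 = -3398961785047/1075292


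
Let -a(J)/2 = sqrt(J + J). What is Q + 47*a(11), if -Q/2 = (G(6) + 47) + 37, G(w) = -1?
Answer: -166 - 94*sqrt(22) ≈ -606.90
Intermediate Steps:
Q = -166 (Q = -2*((-1 + 47) + 37) = -2*(46 + 37) = -2*83 = -166)
a(J) = -2*sqrt(2)*sqrt(J) (a(J) = -2*sqrt(J + J) = -2*sqrt(2)*sqrt(J))
Q + 47*a(11) = -166 + 47*(-2*sqrt(2)*sqrt(11)) = -166 + 47*(-2*sqrt(22)) = -166 - 94*sqrt(22)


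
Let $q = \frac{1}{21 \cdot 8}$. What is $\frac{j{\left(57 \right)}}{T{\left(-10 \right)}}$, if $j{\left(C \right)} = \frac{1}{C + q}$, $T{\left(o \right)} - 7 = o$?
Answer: $- \frac{56}{9577} \approx -0.0058473$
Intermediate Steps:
$T{\left(o \right)} = 7 + o$
$q = \frac{1}{168}$ ($q = \frac{1}{21} \cdot \frac{1}{8} = \frac{1}{168} \approx 0.0059524$)
$j{\left(C \right)} = \frac{1}{\frac{1}{168} + C}$ ($j{\left(C \right)} = \frac{1}{C + \frac{1}{168}} = \frac{1}{\frac{1}{168} + C}$)
$\frac{j{\left(57 \right)}}{T{\left(-10 \right)}} = \frac{168 \frac{1}{1 + 168 \cdot 57}}{7 - 10} = \frac{168 \frac{1}{1 + 9576}}{-3} = \frac{168}{9577} \left(- \frac{1}{3}\right) = - \frac{56}{9577}$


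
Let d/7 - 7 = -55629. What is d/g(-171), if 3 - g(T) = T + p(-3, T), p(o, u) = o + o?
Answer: -194677/90 ≈ -2163.1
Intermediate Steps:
p(o, u) = 2*o
g(T) = 9 - T (g(T) = 3 - (T + 2*(-3)) = 3 - (T - 6) = 3 - (-6 + T) = 3 + (6 - T) = 9 - T)
d = -389354 (d = 49 + 7*(-55629) = 49 - 389403 = -389354)
d/g(-171) = -389354/(9 - 1*(-171)) = -389354/(9 + 171) = -389354/180 = -389354*1/180 = -194677/90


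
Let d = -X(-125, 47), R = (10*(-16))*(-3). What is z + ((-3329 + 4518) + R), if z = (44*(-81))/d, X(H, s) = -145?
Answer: 238441/145 ≈ 1644.4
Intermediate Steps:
R = 480 (R = -160*(-3) = 480)
d = 145 (d = -1*(-145) = 145)
z = -3564/145 (z = (44*(-81))/145 = -3564*1/145 = -3564/145 ≈ -24.579)
z + ((-3329 + 4518) + R) = -3564/145 + ((-3329 + 4518) + 480) = -3564/145 + (1189 + 480) = -3564/145 + 1669 = 238441/145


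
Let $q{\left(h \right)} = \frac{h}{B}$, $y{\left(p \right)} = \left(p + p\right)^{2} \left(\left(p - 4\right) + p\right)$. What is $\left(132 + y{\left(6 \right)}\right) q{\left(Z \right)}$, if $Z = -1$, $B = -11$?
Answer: $\frac{1284}{11} \approx 116.73$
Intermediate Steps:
$y{\left(p \right)} = 4 p^{2} \left(-4 + 2 p\right)$ ($y{\left(p \right)} = \left(2 p\right)^{2} \left(\left(-4 + p\right) + p\right) = 4 p^{2} \left(-4 + 2 p\right)$)
$q{\left(h \right)} = - \frac{h}{11}$ ($q{\left(h \right)} = \frac{h}{-11} = h \left(- \frac{1}{11}\right) = - \frac{h}{11}$)
$\left(132 + y{\left(6 \right)}\right) q{\left(Z \right)} = \left(132 + 8 \cdot 6^{2} \left(-2 + 6\right)\right) \left(\left(- \frac{1}{11}\right) \left(-1\right)\right) = \left(132 + 8 \cdot 36 \cdot 4\right) \frac{1}{11} = \left(132 + 1152\right) \frac{1}{11} = 1284 \cdot \frac{1}{11} = \frac{1284}{11}$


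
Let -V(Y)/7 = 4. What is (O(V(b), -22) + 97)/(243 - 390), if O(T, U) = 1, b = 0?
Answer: -⅔ ≈ -0.66667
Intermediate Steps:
V(Y) = -28 (V(Y) = -7*4 = -28)
(O(V(b), -22) + 97)/(243 - 390) = (1 + 97)/(243 - 390) = 98/(-147) = 98*(-1/147) = -⅔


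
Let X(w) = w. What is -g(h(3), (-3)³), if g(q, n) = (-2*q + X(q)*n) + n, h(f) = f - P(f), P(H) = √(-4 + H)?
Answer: 114 - 29*I ≈ 114.0 - 29.0*I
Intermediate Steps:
h(f) = f - √(-4 + f)
g(q, n) = n - 2*q + n*q (g(q, n) = (-2*q + q*n) + n = (-2*q + n*q) + n = n - 2*q + n*q)
-g(h(3), (-3)³) = -((-3)³ - 2*(3 - √(-4 + 3)) + (-3)³*(3 - √(-4 + 3))) = -(-27 - 2*(3 - √(-1)) - 27*(3 - √(-1))) = -(-27 - 2*(3 - I) - 27*(3 - I)) = -(-27 + (-6 + 2*I) + (-81 + 27*I)) = -(-114 + 29*I) = 114 - 29*I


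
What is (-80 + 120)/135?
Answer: 8/27 ≈ 0.29630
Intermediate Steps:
(-80 + 120)/135 = 40*(1/135) = 8/27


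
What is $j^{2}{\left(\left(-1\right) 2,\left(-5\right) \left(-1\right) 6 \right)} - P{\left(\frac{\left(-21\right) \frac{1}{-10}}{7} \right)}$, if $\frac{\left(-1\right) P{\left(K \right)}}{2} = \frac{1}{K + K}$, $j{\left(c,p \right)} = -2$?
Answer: $\frac{22}{3} \approx 7.3333$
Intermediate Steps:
$P{\left(K \right)} = - \frac{1}{K}$ ($P{\left(K \right)} = - \frac{2}{K + K} = - \frac{2}{2 K} = - 2 \frac{1}{2 K} = - \frac{1}{K}$)
$j^{2}{\left(\left(-1\right) 2,\left(-5\right) \left(-1\right) 6 \right)} - P{\left(\frac{\left(-21\right) \frac{1}{-10}}{7} \right)} = \left(-2\right)^{2} - - \frac{1}{- \frac{21}{-10} \cdot \frac{1}{7}} = 4 - - \frac{1}{\left(-21\right) \left(- \frac{1}{10}\right) \frac{1}{7}} = 4 - - \frac{1}{\frac{21}{10} \cdot \frac{1}{7}} = 4 - - \frac{1}{\frac{3}{10}} = 4 - \left(-1\right) \frac{10}{3} = 4 - - \frac{10}{3} = 4 + \frac{10}{3} = \frac{22}{3}$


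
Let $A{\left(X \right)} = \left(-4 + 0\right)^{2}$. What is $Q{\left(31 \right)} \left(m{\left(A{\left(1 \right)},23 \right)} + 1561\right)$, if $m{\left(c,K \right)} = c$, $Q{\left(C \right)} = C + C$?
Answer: $97774$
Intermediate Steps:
$A{\left(X \right)} = 16$ ($A{\left(X \right)} = \left(-4\right)^{2} = 16$)
$Q{\left(C \right)} = 2 C$
$Q{\left(31 \right)} \left(m{\left(A{\left(1 \right)},23 \right)} + 1561\right) = 2 \cdot 31 \left(16 + 1561\right) = 62 \cdot 1577 = 97774$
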